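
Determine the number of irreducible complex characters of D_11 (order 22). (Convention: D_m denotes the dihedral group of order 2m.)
7

The number of irreducible complex representations of a finite group equals its number of conjugacy classes. D_11 has 7 conjugacy classes ((n+3)/2 for n odd), so D_11 (order 22) has exactly 7 irreducible complex representations.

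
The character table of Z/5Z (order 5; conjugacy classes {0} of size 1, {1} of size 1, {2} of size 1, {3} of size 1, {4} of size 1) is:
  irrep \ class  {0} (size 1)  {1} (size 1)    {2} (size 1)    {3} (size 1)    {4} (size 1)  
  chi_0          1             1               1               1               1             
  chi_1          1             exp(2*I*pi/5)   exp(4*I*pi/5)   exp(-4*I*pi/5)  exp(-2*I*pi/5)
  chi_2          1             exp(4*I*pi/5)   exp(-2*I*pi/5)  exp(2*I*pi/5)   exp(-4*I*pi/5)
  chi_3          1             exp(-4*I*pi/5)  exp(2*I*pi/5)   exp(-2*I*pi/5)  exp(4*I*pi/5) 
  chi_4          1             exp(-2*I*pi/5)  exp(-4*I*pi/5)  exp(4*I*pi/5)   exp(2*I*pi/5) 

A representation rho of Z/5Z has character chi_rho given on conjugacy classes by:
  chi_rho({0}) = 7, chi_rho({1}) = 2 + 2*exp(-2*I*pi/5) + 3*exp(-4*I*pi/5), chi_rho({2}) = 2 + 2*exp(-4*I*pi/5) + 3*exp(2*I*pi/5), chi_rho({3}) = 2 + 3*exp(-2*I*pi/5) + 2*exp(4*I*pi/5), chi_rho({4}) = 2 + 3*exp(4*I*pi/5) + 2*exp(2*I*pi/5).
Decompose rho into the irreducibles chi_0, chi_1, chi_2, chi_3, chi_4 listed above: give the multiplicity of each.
Multiplicities: chi_0: 2, chi_1: 0, chi_2: 0, chi_3: 3, chi_4: 2.

Details: Use <chi_rho, chi> = (1/|G|) sum_C |C| * chi_rho(C) * conj(chi(C)) with |G| = 5 for each irreducible chi in the table:
  <chi_rho, chi_0> = (1/5)[1*(7)*conj(1) + 1*(2 + 2*exp(-2*I*pi/5) + 3*exp(-4*I*pi/5))*conj(1) + 1*(2 + 2*exp(-4*I*pi/5) + 3*exp(2*I*pi/5))*conj(1) + 1*(2 + 3*exp(-2*I*pi/5) + 2*exp(4*I*pi/5))*conj(1) + 1*(2 + 3*exp(4*I*pi/5) + 2*exp(2*I*pi/5))*conj(1)]
      = (1/5)[(7) + (2 + 2*exp(-2*I*pi/5) + 3*exp(-4*I*pi/5)) + (2 + 2*exp(-4*I*pi/5) + 3*exp(2*I*pi/5)) + (2 + 3*exp(-2*I*pi/5) + 2*exp(4*I*pi/5)) + (2 + 3*exp(4*I*pi/5) + 2*exp(2*I*pi/5))] = 10/5 = 2
  <chi_rho, chi_1> = (1/5)[1*(7)*conj(1) + 1*(2 + 2*exp(-2*I*pi/5) + 3*exp(-4*I*pi/5))*conj(exp(2*I*pi/5)) + 1*(2 + 2*exp(-4*I*pi/5) + 3*exp(2*I*pi/5))*conj(exp(4*I*pi/5)) + 1*(2 + 3*exp(-2*I*pi/5) + 2*exp(4*I*pi/5))*conj(exp(-4*I*pi/5)) + 1*(2 + 3*exp(4*I*pi/5) + 2*exp(2*I*pi/5))*conj(exp(-2*I*pi/5))]
      = (1/5)[(7) + (2*exp(-2*I*pi/5) + 2*exp(-4*I*pi/5) + 3*exp(4*I*pi/5)) + (3*exp(-2*I*pi/5) + 2*exp(-4*I*pi/5) + 2*exp(2*I*pi/5)) + (2*exp(-2*I*pi/5) + 2*exp(4*I*pi/5) + 3*exp(2*I*pi/5)) + (3*exp(-4*I*pi/5) + 2*exp(4*I*pi/5) + 2*exp(2*I*pi/5))] = 0/5 = 0
  <chi_rho, chi_2> = (1/5)[1*(7)*conj(1) + 1*(2 + 2*exp(-2*I*pi/5) + 3*exp(-4*I*pi/5))*conj(exp(4*I*pi/5)) + 1*(2 + 2*exp(-4*I*pi/5) + 3*exp(2*I*pi/5))*conj(exp(-2*I*pi/5)) + 1*(2 + 3*exp(-2*I*pi/5) + 2*exp(4*I*pi/5))*conj(exp(2*I*pi/5)) + 1*(2 + 3*exp(4*I*pi/5) + 2*exp(2*I*pi/5))*conj(exp(-4*I*pi/5))]
      = (1/5)[(7) + (2*exp(-4*I*pi/5) + 2*exp(4*I*pi/5) + 3*exp(2*I*pi/5)) + (2*exp(-2*I*pi/5) + 3*exp(4*I*pi/5) + 2*exp(2*I*pi/5)) + (2*exp(-2*I*pi/5) + 3*exp(-4*I*pi/5) + 2*exp(2*I*pi/5)) + (3*exp(-2*I*pi/5) + 2*exp(-4*I*pi/5) + 2*exp(4*I*pi/5))] = 0/5 = 0
  <chi_rho, chi_3> = (1/5)[1*(7)*conj(1) + 1*(2 + 2*exp(-2*I*pi/5) + 3*exp(-4*I*pi/5))*conj(exp(-4*I*pi/5)) + 1*(2 + 2*exp(-4*I*pi/5) + 3*exp(2*I*pi/5))*conj(exp(2*I*pi/5)) + 1*(2 + 3*exp(-2*I*pi/5) + 2*exp(4*I*pi/5))*conj(exp(-2*I*pi/5)) + 1*(2 + 3*exp(4*I*pi/5) + 2*exp(2*I*pi/5))*conj(exp(4*I*pi/5))]
      = (1/5)[(7) + (3 + 2*exp(4*I*pi/5) + 2*exp(2*I*pi/5)) + (3 + 2*exp(-2*I*pi/5) + 2*exp(4*I*pi/5)) + (3 + 2*exp(-4*I*pi/5) + 2*exp(2*I*pi/5)) + (3 + 2*exp(-2*I*pi/5) + 2*exp(-4*I*pi/5))] = 15/5 = 3
  <chi_rho, chi_4> = (1/5)[1*(7)*conj(1) + 1*(2 + 2*exp(-2*I*pi/5) + 3*exp(-4*I*pi/5))*conj(exp(-2*I*pi/5)) + 1*(2 + 2*exp(-4*I*pi/5) + 3*exp(2*I*pi/5))*conj(exp(-4*I*pi/5)) + 1*(2 + 3*exp(-2*I*pi/5) + 2*exp(4*I*pi/5))*conj(exp(4*I*pi/5)) + 1*(2 + 3*exp(4*I*pi/5) + 2*exp(2*I*pi/5))*conj(exp(2*I*pi/5))]
      = (1/5)[(7) + (2 + 3*exp(-2*I*pi/5) + 2*exp(2*I*pi/5)) + (2 + 3*exp(-4*I*pi/5) + 2*exp(4*I*pi/5)) + (2 + 2*exp(-4*I*pi/5) + 3*exp(4*I*pi/5)) + (2 + 2*exp(-2*I*pi/5) + 3*exp(2*I*pi/5))] = 10/5 = 2
(Exp terms are combined using exp(i*s)*conj(exp(i*t)) = exp(i*(s-t)), and sums of them are collapsed using the identity that for every m > 1 the m distinct m-th roots of unity sum to 0, e.g. 1 + exp(2*I*pi/3) + exp(-2*I*pi/3) = 0.)
Dimension check: dim(rho) = sum (mult * dim) = 2*1 + 0*1 + 0*1 + 3*1 + 2*1 = 7 = chi_rho(e) = 7.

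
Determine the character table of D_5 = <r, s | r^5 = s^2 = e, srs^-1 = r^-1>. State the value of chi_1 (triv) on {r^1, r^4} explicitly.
Conjugacy classes: {e} of size 1, {r^1, r^4} of size 2, {r^2, r^3} of size 2, {s, sr, ..., sr^4} of size 5.
Character table:
  irrep \ class              {e} (size 1)  {r^1, r^4} (size 2)  {r^2, r^3} (size 2)  {s, sr, ..., sr^4} (size 5)
  chi_1 (triv)               1             1                    1                    1                          
  chi_2 (sign: r->1, s->-1)  1             1                    1                    -1                         
  chi_3 (2d, j=1)            2             -1/2 + sqrt(5)/2     -sqrt(5)/2 - 1/2     0                          
  chi_4 (2d, j=2)            2             -sqrt(5)/2 - 1/2     -1/2 + sqrt(5)/2     0                          

Spot check: chi_1 (triv) on {r^1, r^4} = 1.

Reasoning: D_5 has order 2*5 = 10 with 4 conjugacy classes, hence 4 irreducibles. Sum of squared dims 1 + 1 + 4 + 4 = 10 = |G|. Linear characters come from the abelianisation; the 2-dimensional irreps have character r^k -> 2*cos(2*pi*j*k/5), reflections -> 0.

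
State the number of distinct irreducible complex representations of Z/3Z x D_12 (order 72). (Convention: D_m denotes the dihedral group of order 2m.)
27

Details: The number of irreducible complex representations of a finite group equals its number of conjugacy classes. For a direct product, #classes(G x H) = #classes(G) * #classes(H). Z/3Z has 3 classes (abelian), D_12 has 9 classes, so 3 * 9 = 27, so Z/3Z x D_12 (order 72) has exactly 27 irreducible complex representations.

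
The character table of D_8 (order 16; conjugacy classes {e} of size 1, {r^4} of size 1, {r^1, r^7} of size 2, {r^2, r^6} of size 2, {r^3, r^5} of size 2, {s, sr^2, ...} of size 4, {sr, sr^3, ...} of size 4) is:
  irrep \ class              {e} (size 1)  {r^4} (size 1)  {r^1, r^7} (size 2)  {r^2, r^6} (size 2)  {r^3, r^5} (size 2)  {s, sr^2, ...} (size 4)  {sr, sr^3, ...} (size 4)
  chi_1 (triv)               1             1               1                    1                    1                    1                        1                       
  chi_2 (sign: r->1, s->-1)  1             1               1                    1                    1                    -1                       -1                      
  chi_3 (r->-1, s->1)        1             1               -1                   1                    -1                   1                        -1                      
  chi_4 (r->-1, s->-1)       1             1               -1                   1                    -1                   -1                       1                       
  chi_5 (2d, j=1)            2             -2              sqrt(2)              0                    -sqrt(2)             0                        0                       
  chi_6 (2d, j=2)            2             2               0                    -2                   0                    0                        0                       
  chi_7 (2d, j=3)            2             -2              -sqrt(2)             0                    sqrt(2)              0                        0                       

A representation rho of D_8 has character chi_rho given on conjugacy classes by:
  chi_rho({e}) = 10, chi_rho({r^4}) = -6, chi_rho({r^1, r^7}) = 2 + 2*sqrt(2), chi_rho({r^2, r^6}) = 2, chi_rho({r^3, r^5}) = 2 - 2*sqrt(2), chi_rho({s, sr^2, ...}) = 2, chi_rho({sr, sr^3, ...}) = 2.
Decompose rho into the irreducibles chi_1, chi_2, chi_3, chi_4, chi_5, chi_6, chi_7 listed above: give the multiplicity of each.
Multiplicities: chi_1: 2, chi_2: 0, chi_3: 0, chi_4: 0, chi_5: 3, chi_6: 0, chi_7: 1.

Proof sketch: Use <chi_rho, chi> = (1/|G|) sum_C |C| * chi_rho(C) * conj(chi(C)) with |G| = 16 for each irreducible chi in the table:
  <chi_rho, chi_1> = (1/16)[1*(10)*conj(1) + 1*(-6)*conj(1) + 2*(2 + 2*sqrt(2))*conj(1) + 2*(2)*conj(1) + 2*(2 - 2*sqrt(2))*conj(1) + 4*(2)*conj(1) + 4*(2)*conj(1)]
      = (1/16)[(10) + (-6) + (4 + 4*sqrt(2)) + (4) + (4 - 4*sqrt(2)) + (8) + (8)] = 32/16 = 2
  <chi_rho, chi_2> = (1/16)[1*(10)*conj(1) + 1*(-6)*conj(1) + 2*(2 + 2*sqrt(2))*conj(1) + 2*(2)*conj(1) + 2*(2 - 2*sqrt(2))*conj(1) + 4*(2)*conj(-1) + 4*(2)*conj(-1)]
      = (1/16)[(10) + (-6) + (4 + 4*sqrt(2)) + (4) + (4 - 4*sqrt(2)) + (-8) + (-8)] = 0/16 = 0
  <chi_rho, chi_3> = (1/16)[1*(10)*conj(1) + 1*(-6)*conj(1) + 2*(2 + 2*sqrt(2))*conj(-1) + 2*(2)*conj(1) + 2*(2 - 2*sqrt(2))*conj(-1) + 4*(2)*conj(1) + 4*(2)*conj(-1)]
      = (1/16)[(10) + (-6) + (-4*sqrt(2) - 4) + (4) + (-4 + 4*sqrt(2)) + (8) + (-8)] = 0/16 = 0
  <chi_rho, chi_4> = (1/16)[1*(10)*conj(1) + 1*(-6)*conj(1) + 2*(2 + 2*sqrt(2))*conj(-1) + 2*(2)*conj(1) + 2*(2 - 2*sqrt(2))*conj(-1) + 4*(2)*conj(-1) + 4*(2)*conj(1)]
      = (1/16)[(10) + (-6) + (-4*sqrt(2) - 4) + (4) + (-4 + 4*sqrt(2)) + (-8) + (8)] = 0/16 = 0
  <chi_rho, chi_5> = (1/16)[1*(10)*conj(2) + 1*(-6)*conj(-2) + 2*(2 + 2*sqrt(2))*conj(sqrt(2)) + 2*(2)*conj(0) + 2*(2 - 2*sqrt(2))*conj(-sqrt(2)) + 4*(2)*conj(0) + 4*(2)*conj(0)]
      = (1/16)[(20) + (12) + (4*sqrt(2) + 8) + (0) + (8 - 4*sqrt(2)) + (0) + (0)] = 48/16 = 3
  <chi_rho, chi_6> = (1/16)[1*(10)*conj(2) + 1*(-6)*conj(2) + 2*(2 + 2*sqrt(2))*conj(0) + 2*(2)*conj(-2) + 2*(2 - 2*sqrt(2))*conj(0) + 4*(2)*conj(0) + 4*(2)*conj(0)]
      = (1/16)[(20) + (-12) + (0) + (-8) + (0) + (0) + (0)] = 0/16 = 0
  <chi_rho, chi_7> = (1/16)[1*(10)*conj(2) + 1*(-6)*conj(-2) + 2*(2 + 2*sqrt(2))*conj(-sqrt(2)) + 2*(2)*conj(0) + 2*(2 - 2*sqrt(2))*conj(sqrt(2)) + 4*(2)*conj(0) + 4*(2)*conj(0)]
      = (1/16)[(20) + (12) + (-8 - 4*sqrt(2)) + (0) + (-8 + 4*sqrt(2)) + (0) + (0)] = 16/16 = 1
Dimension check: dim(rho) = sum (mult * dim) = 2*1 + 0*1 + 0*1 + 0*1 + 3*2 + 0*2 + 1*2 = 10 = chi_rho(e) = 10.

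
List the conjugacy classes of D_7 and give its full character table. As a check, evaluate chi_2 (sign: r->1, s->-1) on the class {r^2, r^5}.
Conjugacy classes: {e} of size 1, {r^1, r^6} of size 2, {r^2, r^5} of size 2, {r^3, r^4} of size 2, {s, sr, ..., sr^6} of size 7.
Character table:
  irrep \ class              {e} (size 1)  {r^1, r^6} (size 2)  {r^2, r^5} (size 2)  {r^3, r^4} (size 2)  {s, sr, ..., sr^6} (size 7)
  chi_1 (triv)               1             1                    1                    1                    1                          
  chi_2 (sign: r->1, s->-1)  1             1                    1                    1                    -1                         
  chi_3 (2d, j=1)            2             2*cos(2*pi/7)        -2*cos(3*pi/7)       -2*cos(pi/7)         0                          
  chi_4 (2d, j=2)            2             -2*cos(3*pi/7)       -2*cos(pi/7)         2*cos(2*pi/7)        0                          
  chi_5 (2d, j=3)            2             -2*cos(pi/7)         2*cos(2*pi/7)        -2*cos(3*pi/7)       0                          

Spot check: chi_2 (sign: r->1, s->-1) on {r^2, r^5} = 1.

Justification: D_7 has order 2*7 = 14 with 5 conjugacy classes, hence 5 irreducibles. Sum of squared dims 1 + 1 + 4 + 4 + 4 = 14 = |G|. Linear characters come from the abelianisation; the 2-dimensional irreps have character r^k -> 2*cos(2*pi*j*k/7), reflections -> 0.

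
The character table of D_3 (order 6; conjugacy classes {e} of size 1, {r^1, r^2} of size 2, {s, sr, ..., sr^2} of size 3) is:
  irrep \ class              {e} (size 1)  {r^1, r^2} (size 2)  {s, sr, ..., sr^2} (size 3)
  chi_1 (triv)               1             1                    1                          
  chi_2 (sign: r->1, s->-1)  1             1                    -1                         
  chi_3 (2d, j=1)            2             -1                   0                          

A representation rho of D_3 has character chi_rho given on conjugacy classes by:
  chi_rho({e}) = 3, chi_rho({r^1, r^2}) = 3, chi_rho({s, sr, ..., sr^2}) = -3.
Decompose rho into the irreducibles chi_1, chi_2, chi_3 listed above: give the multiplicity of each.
Multiplicities: chi_1: 0, chi_2: 3, chi_3: 0.

Reasoning: Use <chi_rho, chi> = (1/|G|) sum_C |C| * chi_rho(C) * conj(chi(C)) with |G| = 6 for each irreducible chi in the table:
  <chi_rho, chi_1> = (1/6)[1*(3)*conj(1) + 2*(3)*conj(1) + 3*(-3)*conj(1)]
      = (1/6)[(3) + (6) + (-9)] = 0/6 = 0
  <chi_rho, chi_2> = (1/6)[1*(3)*conj(1) + 2*(3)*conj(1) + 3*(-3)*conj(-1)]
      = (1/6)[(3) + (6) + (9)] = 18/6 = 3
  <chi_rho, chi_3> = (1/6)[1*(3)*conj(2) + 2*(3)*conj(-1) + 3*(-3)*conj(0)]
      = (1/6)[(6) + (-6) + (0)] = 0/6 = 0
Dimension check: dim(rho) = sum (mult * dim) = 0*1 + 3*1 + 0*2 = 3 = chi_rho(e) = 3.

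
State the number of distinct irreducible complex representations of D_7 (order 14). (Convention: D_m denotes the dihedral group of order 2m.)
5

Details: The number of irreducible complex representations of a finite group equals its number of conjugacy classes. D_7 has 5 conjugacy classes ((n+3)/2 for n odd), so D_7 (order 14) has exactly 5 irreducible complex representations.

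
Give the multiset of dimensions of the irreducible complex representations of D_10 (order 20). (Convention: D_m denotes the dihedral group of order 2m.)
Dimensions: 1, 1, 1, 1, 2, 2, 2, 2

There are 8 irreducibles (= number of conjugacy classes). Their dimensions d_i satisfy sum d_i^2 = |G| = 20: 1 + 1 + 1 + 1 + 4 + 4 + 4 + 4 = 20.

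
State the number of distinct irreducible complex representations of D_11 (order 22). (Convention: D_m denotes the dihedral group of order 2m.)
7

Derivation: The number of irreducible complex representations of a finite group equals its number of conjugacy classes. D_11 has 7 conjugacy classes ((n+3)/2 for n odd), so D_11 (order 22) has exactly 7 irreducible complex representations.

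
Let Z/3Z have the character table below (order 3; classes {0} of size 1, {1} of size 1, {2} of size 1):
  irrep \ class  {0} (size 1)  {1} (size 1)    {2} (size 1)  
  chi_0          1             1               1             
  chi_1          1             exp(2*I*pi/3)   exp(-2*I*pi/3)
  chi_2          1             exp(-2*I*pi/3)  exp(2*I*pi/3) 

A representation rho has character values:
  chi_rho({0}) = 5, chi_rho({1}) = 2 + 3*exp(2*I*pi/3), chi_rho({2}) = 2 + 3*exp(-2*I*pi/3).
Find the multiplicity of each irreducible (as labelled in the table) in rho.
Multiplicities: chi_0: 2, chi_1: 3, chi_2: 0.

Reasoning: Use <chi_rho, chi> = (1/|G|) sum_C |C| * chi_rho(C) * conj(chi(C)) with |G| = 3 for each irreducible chi in the table:
  <chi_rho, chi_0> = (1/3)[1*(5)*conj(1) + 1*(2 + 3*exp(2*I*pi/3))*conj(1) + 1*(2 + 3*exp(-2*I*pi/3))*conj(1)]
      = (1/3)[(5) + (2 + 3*exp(2*I*pi/3)) + (2 + 3*exp(-2*I*pi/3))] = 6/3 = 2
  <chi_rho, chi_1> = (1/3)[1*(5)*conj(1) + 1*(2 + 3*exp(2*I*pi/3))*conj(exp(2*I*pi/3)) + 1*(2 + 3*exp(-2*I*pi/3))*conj(exp(-2*I*pi/3))]
      = (1/3)[(5) + (3 + 2*exp(-2*I*pi/3)) + (3 + 2*exp(2*I*pi/3))] = 9/3 = 3
  <chi_rho, chi_2> = (1/3)[1*(5)*conj(1) + 1*(2 + 3*exp(2*I*pi/3))*conj(exp(-2*I*pi/3)) + 1*(2 + 3*exp(-2*I*pi/3))*conj(exp(2*I*pi/3))]
      = (1/3)[(5) + (3*exp(-2*I*pi/3) + 2*exp(2*I*pi/3)) + (2*exp(-2*I*pi/3) + 3*exp(2*I*pi/3))] = 0/3 = 0
(Exp terms are combined using exp(i*s)*conj(exp(i*t)) = exp(i*(s-t)), and sums of them are collapsed using the identity that for every m > 1 the m distinct m-th roots of unity sum to 0, e.g. 1 + exp(2*I*pi/3) + exp(-2*I*pi/3) = 0.)
Dimension check: dim(rho) = sum (mult * dim) = 2*1 + 3*1 + 0*1 = 5 = chi_rho(e) = 5.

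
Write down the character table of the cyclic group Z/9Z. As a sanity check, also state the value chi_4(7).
Character table of Z/9Z (irreps indexed chi_0,...,chi_8 with chi_k(m) = zeta_9^(k*m), zeta_9 = exp(2*pi*i/9)):
  irrep \ class  {0} (size 1)  {1} (size 1)    {2} (size 1)    {3} (size 1)    {4} (size 1)    {5} (size 1)    {6} (size 1)    {7} (size 1)    {8} (size 1)  
  chi_0          1             1               1               1               1               1               1               1               1             
  chi_1          1             exp(2*I*pi/9)   exp(4*I*pi/9)   exp(2*I*pi/3)   exp(8*I*pi/9)   exp(-8*I*pi/9)  exp(-2*I*pi/3)  exp(-4*I*pi/9)  exp(-2*I*pi/9)
  chi_2          1             exp(4*I*pi/9)   exp(8*I*pi/9)   exp(-2*I*pi/3)  exp(-2*I*pi/9)  exp(2*I*pi/9)   exp(2*I*pi/3)   exp(-8*I*pi/9)  exp(-4*I*pi/9)
  chi_3          1             exp(2*I*pi/3)   exp(-2*I*pi/3)  1               exp(2*I*pi/3)   exp(-2*I*pi/3)  1               exp(2*I*pi/3)   exp(-2*I*pi/3)
  chi_4          1             exp(8*I*pi/9)   exp(-2*I*pi/9)  exp(2*I*pi/3)   exp(-4*I*pi/9)  exp(4*I*pi/9)   exp(-2*I*pi/3)  exp(2*I*pi/9)   exp(-8*I*pi/9)
  chi_5          1             exp(-8*I*pi/9)  exp(2*I*pi/9)   exp(-2*I*pi/3)  exp(4*I*pi/9)   exp(-4*I*pi/9)  exp(2*I*pi/3)   exp(-2*I*pi/9)  exp(8*I*pi/9) 
  chi_6          1             exp(-2*I*pi/3)  exp(2*I*pi/3)   1               exp(-2*I*pi/3)  exp(2*I*pi/3)   1               exp(-2*I*pi/3)  exp(2*I*pi/3) 
  chi_7          1             exp(-4*I*pi/9)  exp(-8*I*pi/9)  exp(2*I*pi/3)   exp(2*I*pi/9)   exp(-2*I*pi/9)  exp(-2*I*pi/3)  exp(8*I*pi/9)   exp(4*I*pi/9) 
  chi_8          1             exp(-2*I*pi/9)  exp(-4*I*pi/9)  exp(-2*I*pi/3)  exp(-8*I*pi/9)  exp(8*I*pi/9)   exp(2*I*pi/3)   exp(4*I*pi/9)   exp(2*I*pi/9) 

Spot check: chi_4(7) = zeta_9^(4*7) = zeta_9^28 = exp(2*I*pi/9).

Argument: Z/9Z is abelian, so all 9 irreducible complex representations are 1-dimensional. They are given by chi_k(m) = zeta_9^(k*m) for k = 0,...,8. Row orthogonality: sum_m chi_k(m) conj(chi_l(m)) = 9 * [k = l].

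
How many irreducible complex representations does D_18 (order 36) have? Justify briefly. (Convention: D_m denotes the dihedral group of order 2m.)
12

Proof sketch: The number of irreducible complex representations of a finite group equals its number of conjugacy classes. D_18 has 12 conjugacy classes (n/2 + 3 for n even), so D_18 (order 36) has exactly 12 irreducible complex representations.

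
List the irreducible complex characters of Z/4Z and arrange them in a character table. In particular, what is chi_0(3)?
Character table of Z/4Z (irreps indexed chi_0,...,chi_3 with chi_k(m) = zeta_4^(k*m), zeta_4 = exp(2*pi*i/4)):
  irrep \ class  {0} (size 1)  {1} (size 1)  {2} (size 1)  {3} (size 1)
  chi_0          1             1             1             1           
  chi_1          1             I             -1            -I          
  chi_2          1             -1            1             -1          
  chi_3          1             -I            -1            I           

Spot check: chi_0(3) = zeta_4^(0*3) = zeta_4^0 = 1.

Why: Z/4Z is abelian, so all 4 irreducible complex representations are 1-dimensional. They are given by chi_k(m) = zeta_4^(k*m) for k = 0,...,3. Row orthogonality: sum_m chi_k(m) conj(chi_l(m)) = 4 * [k = l].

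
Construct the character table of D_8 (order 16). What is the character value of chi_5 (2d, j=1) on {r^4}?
Conjugacy classes: {e} of size 1, {r^4} of size 1, {r^1, r^7} of size 2, {r^2, r^6} of size 2, {r^3, r^5} of size 2, {s, sr^2, ...} of size 4, {sr, sr^3, ...} of size 4.
Character table:
  irrep \ class              {e} (size 1)  {r^4} (size 1)  {r^1, r^7} (size 2)  {r^2, r^6} (size 2)  {r^3, r^5} (size 2)  {s, sr^2, ...} (size 4)  {sr, sr^3, ...} (size 4)
  chi_1 (triv)               1             1               1                    1                    1                    1                        1                       
  chi_2 (sign: r->1, s->-1)  1             1               1                    1                    1                    -1                       -1                      
  chi_3 (r->-1, s->1)        1             1               -1                   1                    -1                   1                        -1                      
  chi_4 (r->-1, s->-1)       1             1               -1                   1                    -1                   -1                       1                       
  chi_5 (2d, j=1)            2             -2              sqrt(2)              0                    -sqrt(2)             0                        0                       
  chi_6 (2d, j=2)            2             2               0                    -2                   0                    0                        0                       
  chi_7 (2d, j=3)            2             -2              -sqrt(2)             0                    sqrt(2)              0                        0                       

Spot check: chi_5 (2d, j=1) on {r^4} = -2.

Derivation: D_8 has order 2*8 = 16 with 7 conjugacy classes, hence 7 irreducibles. Sum of squared dims 1 + 1 + 1 + 1 + 4 + 4 + 4 = 16 = |G|. Linear characters come from the abelianisation; the 2-dimensional irreps have character r^k -> 2*cos(2*pi*j*k/8), reflections -> 0.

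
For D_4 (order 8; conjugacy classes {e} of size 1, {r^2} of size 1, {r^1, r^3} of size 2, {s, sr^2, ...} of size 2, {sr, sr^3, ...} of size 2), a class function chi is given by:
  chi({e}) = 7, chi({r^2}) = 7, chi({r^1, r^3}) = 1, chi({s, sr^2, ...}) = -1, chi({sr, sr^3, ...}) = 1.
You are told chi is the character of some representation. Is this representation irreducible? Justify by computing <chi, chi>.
Not irreducible (reducible): <chi, chi> = 13 > 1.

Justification: <chi, chi> = (1/|G|) sum_C |C| * |chi(C)|^2 = (1/8)[1*|7|^2 + 1*|7|^2 + 2*|1|^2 + 2*|-1|^2 + 2*|1|^2]
  = (1/8)[(49) + (49) + (2) + (2) + (2)] = 104/8 = 13.
A character is irreducible iff <chi, chi> = 1, so this representation is reducible.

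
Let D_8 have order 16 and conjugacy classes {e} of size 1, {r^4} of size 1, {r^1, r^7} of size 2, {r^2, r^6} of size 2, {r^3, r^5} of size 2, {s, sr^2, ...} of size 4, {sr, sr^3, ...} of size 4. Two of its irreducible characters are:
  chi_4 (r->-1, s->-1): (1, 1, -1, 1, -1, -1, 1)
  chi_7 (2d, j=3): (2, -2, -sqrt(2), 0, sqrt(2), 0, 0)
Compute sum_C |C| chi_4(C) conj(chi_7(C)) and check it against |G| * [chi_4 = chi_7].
Sum = 0; so <chi_4, chi_7> = 0 (distinct irreducibles are orthogonal).

Derivation: Compute term by term over conjugacy classes (|C| * chi_4(C) * conj(chi_7(C))):
  1*(1)*conj(2) + 1*(1)*conj(-2) + 2*(-1)*conj(-sqrt(2)) + 2*(1)*conj(0) + 2*(-1)*conj(sqrt(2)) + 4*(-1)*conj(0) + 4*(1)*conj(0)
  = (2) + (-2) + (2*sqrt(2)) + (0) + (-2*sqrt(2)) + (0) + (0)
  = 0.
Dividing by |G| = 16 gives 0/16 = 0, matching the row-orthogonality relation <chi_4, chi_7> = [chi_4 = chi_7].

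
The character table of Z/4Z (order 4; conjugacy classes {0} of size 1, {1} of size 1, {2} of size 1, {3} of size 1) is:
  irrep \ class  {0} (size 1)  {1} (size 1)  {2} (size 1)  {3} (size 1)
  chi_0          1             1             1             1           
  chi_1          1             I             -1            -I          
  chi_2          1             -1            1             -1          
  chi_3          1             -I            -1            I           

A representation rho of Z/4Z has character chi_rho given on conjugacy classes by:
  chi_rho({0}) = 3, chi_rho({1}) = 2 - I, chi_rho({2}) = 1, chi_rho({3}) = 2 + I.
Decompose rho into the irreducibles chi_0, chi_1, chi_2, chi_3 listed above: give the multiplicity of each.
Multiplicities: chi_0: 2, chi_1: 0, chi_2: 0, chi_3: 1.

Why: Use <chi_rho, chi> = (1/|G|) sum_C |C| * chi_rho(C) * conj(chi(C)) with |G| = 4 for each irreducible chi in the table:
  <chi_rho, chi_0> = (1/4)[1*(3)*conj(1) + 1*(2 - I)*conj(1) + 1*(1)*conj(1) + 1*(2 + I)*conj(1)]
      = (1/4)[(3) + (2 - I) + (1) + (2 + I)] = 8/4 = 2
  <chi_rho, chi_1> = (1/4)[1*(3)*conj(1) + 1*(2 - I)*conj(I) + 1*(1)*conj(-1) + 1*(2 + I)*conj(-I)]
      = (1/4)[(3) + (-1 - 2*I) + (-1) + (-1 + 2*I)] = 0/4 = 0
  <chi_rho, chi_2> = (1/4)[1*(3)*conj(1) + 1*(2 - I)*conj(-1) + 1*(1)*conj(1) + 1*(2 + I)*conj(-1)]
      = (1/4)[(3) + (-2 + I) + (1) + (-2 - I)] = 0/4 = 0
  <chi_rho, chi_3> = (1/4)[1*(3)*conj(1) + 1*(2 - I)*conj(-I) + 1*(1)*conj(-1) + 1*(2 + I)*conj(I)]
      = (1/4)[(3) + (1 + 2*I) + (-1) + (1 - 2*I)] = 4/4 = 1
(Exp terms are combined using exp(i*s)*conj(exp(i*t)) = exp(i*(s-t)), and sums of them are collapsed using the identity that for every m > 1 the m distinct m-th roots of unity sum to 0, e.g. 1 + exp(2*I*pi/3) + exp(-2*I*pi/3) = 0.)
Dimension check: dim(rho) = sum (mult * dim) = 2*1 + 0*1 + 0*1 + 1*1 = 3 = chi_rho(e) = 3.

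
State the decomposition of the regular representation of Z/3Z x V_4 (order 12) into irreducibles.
Each irreducible V_i of dimension d_i appears with multiplicity d_i, i.e. rho_reg = (direct sum over all irreducibles V_i) d_i V_i. The irreducible dimensions for Z/3Z x V_4 are 1, 1, 1, 1, 1, 1, 1, 1, 1, 1, 1, 1: 12 irreducibles of dimension 1, each with multiplicity 1. Total dimension 12*1*1 = 12 = |G|.

Justification: General theorem: in the regular representation of a finite group G, each irreducible appears with multiplicity equal to its dimension. Check: dim(rho_reg) = sum d_i^2 = 1 + 1 + 1 + 1 + 1 + 1 + 1 + 1 + 1 + 1 + 1 + 1 = 12 = |G|.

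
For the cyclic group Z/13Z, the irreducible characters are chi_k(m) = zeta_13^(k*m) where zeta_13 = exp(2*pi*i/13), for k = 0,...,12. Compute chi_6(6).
chi_6(6) = zeta_13^36 = exp(-6*I*pi/13)

Working: chi_6(6) = zeta_13^(6*6) = zeta_13^36. Since zeta_13^13 = 1, this equals zeta_13^10 = exp(2*pi*i*10/13) = exp(-6*I*pi/13).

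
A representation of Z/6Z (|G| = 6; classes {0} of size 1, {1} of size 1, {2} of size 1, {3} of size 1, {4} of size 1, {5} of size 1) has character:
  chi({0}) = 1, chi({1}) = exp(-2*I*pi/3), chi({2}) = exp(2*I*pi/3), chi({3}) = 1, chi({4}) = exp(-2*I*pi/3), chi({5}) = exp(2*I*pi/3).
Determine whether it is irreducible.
Irreducible: <chi, chi> = 1.

Explanation: <chi, chi> = (1/|G|) sum_C |C| * |chi(C)|^2 = (1/6)[1*|1|^2 + 1*|exp(-2*I*pi/3)|^2 + 1*|exp(2*I*pi/3)|^2 + 1*|1|^2 + 1*|exp(-2*I*pi/3)|^2 + 1*|exp(2*I*pi/3)|^2]
  = (1/6)[(1) + (1) + (1) + (1) + (1) + (1)] = 6/6 = 1.
(Exp terms are combined using exp(i*s)*conj(exp(i*t)) = exp(i*(s-t)), and sums of them are collapsed using the identity that for every m > 1 the m distinct m-th roots of unity sum to 0, e.g. 1 + exp(2*I*pi/3) + exp(-2*I*pi/3) = 0.)
A character is irreducible iff <chi, chi> = 1, so this representation is irreducible.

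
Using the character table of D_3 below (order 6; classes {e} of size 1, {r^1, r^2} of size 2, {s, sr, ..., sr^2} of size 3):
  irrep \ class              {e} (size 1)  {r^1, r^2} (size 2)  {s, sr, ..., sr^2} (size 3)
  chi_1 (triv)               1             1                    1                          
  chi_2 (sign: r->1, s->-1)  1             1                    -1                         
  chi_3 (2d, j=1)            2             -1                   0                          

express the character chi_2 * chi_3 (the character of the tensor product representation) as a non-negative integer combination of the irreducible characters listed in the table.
chi_2 tensor chi_3 = chi_3 (all other irreducibles have multiplicity 0).

Details: The character of a tensor product is the pointwise product (chi_2 * chi_3)(C) = chi_2(C) * chi_3(C):
  {e}: (1)*(2), {r^1, r^2}: (1)*(-1), {s, sr, ..., sr^2}: (-1)*(0)
so (chi_2 * chi_3) takes values
  {e} -> 2, {r^1, r^2} -> -1, {s, sr, ..., sr^2} -> 0.
Now take the inner product of this character with each irreducible chi from the table, <chi_2*chi_3, chi> = (1/6) sum_C |C| (chi_2*chi_3)(C) conj(chi(C)):
  <chi_2*chi_3, chi_1> = (1/6)[1*(2)*conj(1) + 2*(-1)*conj(1) + 3*(0)*conj(1)]
      = (1/6)[(2) + (-2) + (0)] = 0/6 = 0
  <chi_2*chi_3, chi_2> = (1/6)[1*(2)*conj(1) + 2*(-1)*conj(1) + 3*(0)*conj(-1)]
      = (1/6)[(2) + (-2) + (0)] = 0/6 = 0
  <chi_2*chi_3, chi_3> = (1/6)[1*(2)*conj(2) + 2*(-1)*conj(-1) + 3*(0)*conj(0)]
      = (1/6)[(4) + (2) + (0)] = 6/6 = 1
Hence the multiplicities are chi_3: 1. Dimension check: dim(chi_2)*dim(chi_3) = 1*2 = 2 and sum (mult * dim) = 1*2 = 2.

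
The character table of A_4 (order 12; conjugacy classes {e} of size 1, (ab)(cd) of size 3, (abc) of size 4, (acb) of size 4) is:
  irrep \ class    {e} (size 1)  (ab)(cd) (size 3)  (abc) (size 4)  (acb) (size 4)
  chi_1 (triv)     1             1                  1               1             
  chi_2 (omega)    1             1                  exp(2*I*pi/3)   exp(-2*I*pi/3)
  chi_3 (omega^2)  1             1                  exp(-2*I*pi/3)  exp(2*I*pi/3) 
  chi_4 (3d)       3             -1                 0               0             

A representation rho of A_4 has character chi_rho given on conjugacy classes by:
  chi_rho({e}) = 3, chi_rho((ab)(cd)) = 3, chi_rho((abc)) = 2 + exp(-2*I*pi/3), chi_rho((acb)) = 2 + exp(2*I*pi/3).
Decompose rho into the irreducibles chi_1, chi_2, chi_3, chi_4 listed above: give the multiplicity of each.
Multiplicities: chi_1: 2, chi_2: 0, chi_3: 1, chi_4: 0.

Reasoning: Use <chi_rho, chi> = (1/|G|) sum_C |C| * chi_rho(C) * conj(chi(C)) with |G| = 12 for each irreducible chi in the table:
  <chi_rho, chi_1> = (1/12)[1*(3)*conj(1) + 3*(3)*conj(1) + 4*(2 + exp(-2*I*pi/3))*conj(1) + 4*(2 + exp(2*I*pi/3))*conj(1)]
      = (1/12)[(3) + (9) + (8 + 4*exp(-2*I*pi/3)) + (8 + 4*exp(2*I*pi/3))] = 24/12 = 2
  <chi_rho, chi_2> = (1/12)[1*(3)*conj(1) + 3*(3)*conj(1) + 4*(2 + exp(-2*I*pi/3))*conj(exp(2*I*pi/3)) + 4*(2 + exp(2*I*pi/3))*conj(exp(-2*I*pi/3))]
      = (1/12)[(3) + (9) + (8*exp(-2*I*pi/3) + 4*exp(2*I*pi/3)) + (4*exp(-2*I*pi/3) + 8*exp(2*I*pi/3))] = 0/12 = 0
  <chi_rho, chi_3> = (1/12)[1*(3)*conj(1) + 3*(3)*conj(1) + 4*(2 + exp(-2*I*pi/3))*conj(exp(-2*I*pi/3)) + 4*(2 + exp(2*I*pi/3))*conj(exp(2*I*pi/3))]
      = (1/12)[(3) + (9) + (4 + 8*exp(2*I*pi/3)) + (4 + 8*exp(-2*I*pi/3))] = 12/12 = 1
  <chi_rho, chi_4> = (1/12)[1*(3)*conj(3) + 3*(3)*conj(-1) + 4*(2 + exp(-2*I*pi/3))*conj(0) + 4*(2 + exp(2*I*pi/3))*conj(0)]
      = (1/12)[(9) + (-9) + (0) + (0)] = 0/12 = 0
(Exp terms are combined using exp(i*s)*conj(exp(i*t)) = exp(i*(s-t)), and sums of them are collapsed using the identity that for every m > 1 the m distinct m-th roots of unity sum to 0, e.g. 1 + exp(2*I*pi/3) + exp(-2*I*pi/3) = 0.)
Dimension check: dim(rho) = sum (mult * dim) = 2*1 + 0*1 + 1*1 + 0*3 = 3 = chi_rho(e) = 3.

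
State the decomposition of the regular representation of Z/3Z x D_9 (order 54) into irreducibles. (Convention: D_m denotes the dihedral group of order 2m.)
Each irreducible V_i of dimension d_i appears with multiplicity d_i, i.e. rho_reg = (direct sum over all irreducibles V_i) d_i V_i. The irreducible dimensions for Z/3Z x D_9 are 1, 1, 1, 1, 1, 1, 2, 2, 2, 2, 2, 2, 2, 2, 2, 2, 2, 2: 6 irreducibles of dimension 1, each with multiplicity 1; 12 irreducibles of dimension 2, each with multiplicity 2. Total dimension 6*1*1 + 12*2*2 = 54 = |G|.

Explanation: General theorem: in the regular representation of a finite group G, each irreducible appears with multiplicity equal to its dimension. Check: dim(rho_reg) = sum d_i^2 = 1 + 1 + 1 + 1 + 1 + 1 + 4 + 4 + 4 + 4 + 4 + 4 + 4 + 4 + 4 + 4 + 4 + 4 = 54 = |G|.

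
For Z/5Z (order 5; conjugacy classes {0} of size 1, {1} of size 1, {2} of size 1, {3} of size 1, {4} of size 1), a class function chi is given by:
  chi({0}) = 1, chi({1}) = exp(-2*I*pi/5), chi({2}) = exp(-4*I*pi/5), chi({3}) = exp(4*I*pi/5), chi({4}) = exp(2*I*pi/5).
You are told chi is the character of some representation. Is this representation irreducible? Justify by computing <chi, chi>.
Irreducible: <chi, chi> = 1.

Justification: <chi, chi> = (1/|G|) sum_C |C| * |chi(C)|^2 = (1/5)[1*|1|^2 + 1*|exp(-2*I*pi/5)|^2 + 1*|exp(-4*I*pi/5)|^2 + 1*|exp(4*I*pi/5)|^2 + 1*|exp(2*I*pi/5)|^2]
  = (1/5)[(1) + (1) + (1) + (1) + (1)] = 5/5 = 1.
(Exp terms are combined using exp(i*s)*conj(exp(i*t)) = exp(i*(s-t)), and sums of them are collapsed using the identity that for every m > 1 the m distinct m-th roots of unity sum to 0, e.g. 1 + exp(2*I*pi/3) + exp(-2*I*pi/3) = 0.)
A character is irreducible iff <chi, chi> = 1, so this representation is irreducible.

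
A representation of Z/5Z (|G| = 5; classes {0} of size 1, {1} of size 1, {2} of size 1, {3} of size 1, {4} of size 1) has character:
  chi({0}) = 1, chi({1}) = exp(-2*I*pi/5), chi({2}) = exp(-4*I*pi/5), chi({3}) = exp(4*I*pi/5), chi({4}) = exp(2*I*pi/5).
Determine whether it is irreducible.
Irreducible: <chi, chi> = 1.

Solution. <chi, chi> = (1/|G|) sum_C |C| * |chi(C)|^2 = (1/5)[1*|1|^2 + 1*|exp(-2*I*pi/5)|^2 + 1*|exp(-4*I*pi/5)|^2 + 1*|exp(4*I*pi/5)|^2 + 1*|exp(2*I*pi/5)|^2]
  = (1/5)[(1) + (1) + (1) + (1) + (1)] = 5/5 = 1.
(Exp terms are combined using exp(i*s)*conj(exp(i*t)) = exp(i*(s-t)), and sums of them are collapsed using the identity that for every m > 1 the m distinct m-th roots of unity sum to 0, e.g. 1 + exp(2*I*pi/3) + exp(-2*I*pi/3) = 0.)
A character is irreducible iff <chi, chi> = 1, so this representation is irreducible.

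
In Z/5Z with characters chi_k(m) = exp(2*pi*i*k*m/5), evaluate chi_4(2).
chi_4(2) = zeta_5^8 = exp(-4*I*pi/5)

Justification: chi_4(2) = zeta_5^(4*2) = zeta_5^8. Since zeta_5^5 = 1, this equals zeta_5^3 = exp(2*pi*i*3/5) = exp(-4*I*pi/5).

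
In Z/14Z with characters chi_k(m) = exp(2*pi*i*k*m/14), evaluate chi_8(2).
chi_8(2) = zeta_14^16 = exp(2*I*pi/7)

Details: chi_8(2) = zeta_14^(8*2) = zeta_14^16. Since zeta_14^14 = 1, this equals zeta_14^2 = exp(2*pi*i*2/14) = exp(2*I*pi/7).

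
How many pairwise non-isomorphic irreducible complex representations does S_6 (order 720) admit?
11

Why: The number of irreducible complex representations of a finite group equals its number of conjugacy classes. Conjugacy classes in S_6 correspond to cycle types, i.e. partitions of 6; there are p(6) = 11 of them, so S_6 (order 720) has exactly 11 irreducible complex representations.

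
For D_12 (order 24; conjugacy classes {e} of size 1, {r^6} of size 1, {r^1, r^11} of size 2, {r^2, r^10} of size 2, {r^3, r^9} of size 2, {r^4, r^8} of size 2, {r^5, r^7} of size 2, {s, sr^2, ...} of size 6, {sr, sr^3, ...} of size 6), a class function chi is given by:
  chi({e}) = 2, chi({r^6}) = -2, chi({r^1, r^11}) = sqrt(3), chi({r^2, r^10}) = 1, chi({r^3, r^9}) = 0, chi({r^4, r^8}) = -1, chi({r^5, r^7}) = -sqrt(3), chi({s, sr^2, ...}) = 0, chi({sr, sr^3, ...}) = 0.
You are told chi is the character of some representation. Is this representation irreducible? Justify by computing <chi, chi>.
Irreducible: <chi, chi> = 1.

Justification: <chi, chi> = (1/|G|) sum_C |C| * |chi(C)|^2 = (1/24)[1*|2|^2 + 1*|-2|^2 + 2*|sqrt(3)|^2 + 2*|1|^2 + 2*|0|^2 + 2*|-1|^2 + 2*|-sqrt(3)|^2 + 6*|0|^2 + 6*|0|^2]
  = (1/24)[(4) + (4) + (6) + (2) + (0) + (2) + (6) + (0) + (0)] = 24/24 = 1.
A character is irreducible iff <chi, chi> = 1, so this representation is irreducible.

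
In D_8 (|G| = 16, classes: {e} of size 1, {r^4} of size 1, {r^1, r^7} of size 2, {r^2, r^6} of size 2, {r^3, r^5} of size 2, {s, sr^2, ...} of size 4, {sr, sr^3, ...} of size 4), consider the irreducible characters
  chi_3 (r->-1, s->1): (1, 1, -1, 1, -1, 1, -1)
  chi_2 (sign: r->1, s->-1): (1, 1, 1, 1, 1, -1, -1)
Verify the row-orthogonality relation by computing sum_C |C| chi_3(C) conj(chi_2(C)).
Sum = 0; so <chi_3, chi_2> = 0 (distinct irreducibles are orthogonal).

Details: Compute term by term over conjugacy classes (|C| * chi_3(C) * conj(chi_2(C))):
  1*(1)*conj(1) + 1*(1)*conj(1) + 2*(-1)*conj(1) + 2*(1)*conj(1) + 2*(-1)*conj(1) + 4*(1)*conj(-1) + 4*(-1)*conj(-1)
  = (1) + (1) + (-2) + (2) + (-2) + (-4) + (4)
  = 0.
Dividing by |G| = 16 gives 0/16 = 0, matching the row-orthogonality relation <chi_3, chi_2> = [chi_3 = chi_2].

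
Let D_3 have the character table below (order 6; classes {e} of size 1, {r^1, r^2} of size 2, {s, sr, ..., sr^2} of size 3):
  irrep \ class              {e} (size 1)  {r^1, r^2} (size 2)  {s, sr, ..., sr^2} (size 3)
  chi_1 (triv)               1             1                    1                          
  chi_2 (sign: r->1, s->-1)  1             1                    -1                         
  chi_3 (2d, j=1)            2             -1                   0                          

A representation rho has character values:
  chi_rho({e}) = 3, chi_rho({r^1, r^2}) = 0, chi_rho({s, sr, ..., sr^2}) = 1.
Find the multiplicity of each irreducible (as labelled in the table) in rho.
Multiplicities: chi_1: 1, chi_2: 0, chi_3: 1.

Working: Use <chi_rho, chi> = (1/|G|) sum_C |C| * chi_rho(C) * conj(chi(C)) with |G| = 6 for each irreducible chi in the table:
  <chi_rho, chi_1> = (1/6)[1*(3)*conj(1) + 2*(0)*conj(1) + 3*(1)*conj(1)]
      = (1/6)[(3) + (0) + (3)] = 6/6 = 1
  <chi_rho, chi_2> = (1/6)[1*(3)*conj(1) + 2*(0)*conj(1) + 3*(1)*conj(-1)]
      = (1/6)[(3) + (0) + (-3)] = 0/6 = 0
  <chi_rho, chi_3> = (1/6)[1*(3)*conj(2) + 2*(0)*conj(-1) + 3*(1)*conj(0)]
      = (1/6)[(6) + (0) + (0)] = 6/6 = 1
Dimension check: dim(rho) = sum (mult * dim) = 1*1 + 0*1 + 1*2 = 3 = chi_rho(e) = 3.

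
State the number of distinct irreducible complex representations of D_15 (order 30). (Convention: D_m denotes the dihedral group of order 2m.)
9

Solution. The number of irreducible complex representations of a finite group equals its number of conjugacy classes. D_15 has 9 conjugacy classes ((n+3)/2 for n odd), so D_15 (order 30) has exactly 9 irreducible complex representations.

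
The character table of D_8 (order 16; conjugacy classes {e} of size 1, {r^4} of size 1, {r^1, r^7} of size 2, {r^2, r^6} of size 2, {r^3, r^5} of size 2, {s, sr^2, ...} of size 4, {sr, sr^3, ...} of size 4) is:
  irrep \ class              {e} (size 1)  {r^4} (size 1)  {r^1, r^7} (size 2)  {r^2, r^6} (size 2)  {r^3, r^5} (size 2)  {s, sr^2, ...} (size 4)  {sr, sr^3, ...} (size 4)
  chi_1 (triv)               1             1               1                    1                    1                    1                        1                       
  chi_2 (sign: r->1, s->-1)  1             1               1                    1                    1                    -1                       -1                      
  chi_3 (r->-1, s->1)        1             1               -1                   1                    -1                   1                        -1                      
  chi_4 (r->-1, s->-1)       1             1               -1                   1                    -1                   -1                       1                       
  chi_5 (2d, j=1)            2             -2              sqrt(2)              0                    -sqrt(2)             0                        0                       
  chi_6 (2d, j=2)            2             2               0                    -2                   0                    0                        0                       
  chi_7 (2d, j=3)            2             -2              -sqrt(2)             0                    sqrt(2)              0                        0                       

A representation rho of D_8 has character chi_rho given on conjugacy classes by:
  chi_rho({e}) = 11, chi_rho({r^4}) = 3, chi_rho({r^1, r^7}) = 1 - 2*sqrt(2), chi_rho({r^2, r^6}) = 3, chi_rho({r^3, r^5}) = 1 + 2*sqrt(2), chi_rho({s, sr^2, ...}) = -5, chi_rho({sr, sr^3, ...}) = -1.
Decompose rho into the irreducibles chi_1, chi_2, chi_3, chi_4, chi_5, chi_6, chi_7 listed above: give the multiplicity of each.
Multiplicities: chi_1: 0, chi_2: 3, chi_3: 0, chi_4: 2, chi_5: 0, chi_6: 1, chi_7: 2.

Details: Use <chi_rho, chi> = (1/|G|) sum_C |C| * chi_rho(C) * conj(chi(C)) with |G| = 16 for each irreducible chi in the table:
  <chi_rho, chi_1> = (1/16)[1*(11)*conj(1) + 1*(3)*conj(1) + 2*(1 - 2*sqrt(2))*conj(1) + 2*(3)*conj(1) + 2*(1 + 2*sqrt(2))*conj(1) + 4*(-5)*conj(1) + 4*(-1)*conj(1)]
      = (1/16)[(11) + (3) + (2 - 4*sqrt(2)) + (6) + (2 + 4*sqrt(2)) + (-20) + (-4)] = 0/16 = 0
  <chi_rho, chi_2> = (1/16)[1*(11)*conj(1) + 1*(3)*conj(1) + 2*(1 - 2*sqrt(2))*conj(1) + 2*(3)*conj(1) + 2*(1 + 2*sqrt(2))*conj(1) + 4*(-5)*conj(-1) + 4*(-1)*conj(-1)]
      = (1/16)[(11) + (3) + (2 - 4*sqrt(2)) + (6) + (2 + 4*sqrt(2)) + (20) + (4)] = 48/16 = 3
  <chi_rho, chi_3> = (1/16)[1*(11)*conj(1) + 1*(3)*conj(1) + 2*(1 - 2*sqrt(2))*conj(-1) + 2*(3)*conj(1) + 2*(1 + 2*sqrt(2))*conj(-1) + 4*(-5)*conj(1) + 4*(-1)*conj(-1)]
      = (1/16)[(11) + (3) + (-2 + 4*sqrt(2)) + (6) + (-4*sqrt(2) - 2) + (-20) + (4)] = 0/16 = 0
  <chi_rho, chi_4> = (1/16)[1*(11)*conj(1) + 1*(3)*conj(1) + 2*(1 - 2*sqrt(2))*conj(-1) + 2*(3)*conj(1) + 2*(1 + 2*sqrt(2))*conj(-1) + 4*(-5)*conj(-1) + 4*(-1)*conj(1)]
      = (1/16)[(11) + (3) + (-2 + 4*sqrt(2)) + (6) + (-4*sqrt(2) - 2) + (20) + (-4)] = 32/16 = 2
  <chi_rho, chi_5> = (1/16)[1*(11)*conj(2) + 1*(3)*conj(-2) + 2*(1 - 2*sqrt(2))*conj(sqrt(2)) + 2*(3)*conj(0) + 2*(1 + 2*sqrt(2))*conj(-sqrt(2)) + 4*(-5)*conj(0) + 4*(-1)*conj(0)]
      = (1/16)[(22) + (-6) + (-8 + 2*sqrt(2)) + (0) + (-8 - 2*sqrt(2)) + (0) + (0)] = 0/16 = 0
  <chi_rho, chi_6> = (1/16)[1*(11)*conj(2) + 1*(3)*conj(2) + 2*(1 - 2*sqrt(2))*conj(0) + 2*(3)*conj(-2) + 2*(1 + 2*sqrt(2))*conj(0) + 4*(-5)*conj(0) + 4*(-1)*conj(0)]
      = (1/16)[(22) + (6) + (0) + (-12) + (0) + (0) + (0)] = 16/16 = 1
  <chi_rho, chi_7> = (1/16)[1*(11)*conj(2) + 1*(3)*conj(-2) + 2*(1 - 2*sqrt(2))*conj(-sqrt(2)) + 2*(3)*conj(0) + 2*(1 + 2*sqrt(2))*conj(sqrt(2)) + 4*(-5)*conj(0) + 4*(-1)*conj(0)]
      = (1/16)[(22) + (-6) + (8 - 2*sqrt(2)) + (0) + (2*sqrt(2) + 8) + (0) + (0)] = 32/16 = 2
Dimension check: dim(rho) = sum (mult * dim) = 0*1 + 3*1 + 0*1 + 2*1 + 0*2 + 1*2 + 2*2 = 11 = chi_rho(e) = 11.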